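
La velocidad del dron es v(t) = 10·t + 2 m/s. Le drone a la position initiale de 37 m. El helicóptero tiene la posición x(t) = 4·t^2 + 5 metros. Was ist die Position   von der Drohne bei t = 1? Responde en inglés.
Starting from velocity v(t) = 10·t + 2, we take 1 antiderivative. Finding the integral of v(t) and using x(0) = 37: x(t) = 5·t^2 + 2·t + 37. We have position x(t) = 5·t^2 + 2·t + 37. Substituting t = 1: x(1) = 44.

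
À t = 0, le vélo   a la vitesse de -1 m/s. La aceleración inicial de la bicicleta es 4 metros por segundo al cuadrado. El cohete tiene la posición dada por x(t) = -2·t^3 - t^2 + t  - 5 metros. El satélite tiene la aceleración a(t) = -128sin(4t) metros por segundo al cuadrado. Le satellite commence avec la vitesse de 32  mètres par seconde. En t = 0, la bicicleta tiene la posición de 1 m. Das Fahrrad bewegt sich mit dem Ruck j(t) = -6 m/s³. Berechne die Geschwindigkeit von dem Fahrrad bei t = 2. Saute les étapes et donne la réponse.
Bei t = 2, v = -5.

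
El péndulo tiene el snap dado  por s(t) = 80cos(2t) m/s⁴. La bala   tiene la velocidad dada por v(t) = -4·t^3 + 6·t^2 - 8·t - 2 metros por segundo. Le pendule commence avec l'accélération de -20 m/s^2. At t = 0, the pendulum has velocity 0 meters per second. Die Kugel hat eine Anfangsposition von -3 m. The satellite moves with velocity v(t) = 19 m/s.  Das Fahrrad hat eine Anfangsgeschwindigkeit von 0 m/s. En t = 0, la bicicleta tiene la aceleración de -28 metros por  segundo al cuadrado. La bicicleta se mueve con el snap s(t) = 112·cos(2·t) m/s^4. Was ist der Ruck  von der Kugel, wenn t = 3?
Um dies zu lösen, müssen wir 2 Ableitungen unserer Gleichung für die Geschwindigkeit v(t) = -4·t^3 + 6·t^2 - 8·t - 2 nehmen. Durch Ableiten von der Geschwindigkeit erhalten wir die Beschleunigung: a(t) = -12·t^2 + 12·t - 8. Mit d/dt von a(t) finden wir j(t) = 12 - 24·t. Aus der Gleichung für den Ruck j(t) = 12 - 24·t, setzen wir t = 3 ein und erhalten j = -60.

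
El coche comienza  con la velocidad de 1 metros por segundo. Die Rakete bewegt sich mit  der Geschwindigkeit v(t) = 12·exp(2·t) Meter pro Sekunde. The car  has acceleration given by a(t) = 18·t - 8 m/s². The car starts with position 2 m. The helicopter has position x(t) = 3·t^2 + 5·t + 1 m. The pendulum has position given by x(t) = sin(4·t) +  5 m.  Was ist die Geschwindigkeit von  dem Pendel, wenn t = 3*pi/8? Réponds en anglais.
Starting from position x(t) = sin(4·t) + 5, we take 1 derivative. The derivative of position gives velocity: v(t) = 4·cos(4·t). We have velocity v(t) = 4·cos(4·t). Substituting t = 3*pi/8: v(3*pi/8) = 0.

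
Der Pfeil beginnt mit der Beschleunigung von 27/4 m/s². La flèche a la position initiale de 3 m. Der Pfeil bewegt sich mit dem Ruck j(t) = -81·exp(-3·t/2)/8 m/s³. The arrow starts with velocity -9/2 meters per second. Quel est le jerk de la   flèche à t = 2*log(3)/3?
Nous avons le jerk j(t) = -81·exp(-3·t/2)/8. En substituant t = 2*log(3)/3: j(2*log(3)/3) = -27/8.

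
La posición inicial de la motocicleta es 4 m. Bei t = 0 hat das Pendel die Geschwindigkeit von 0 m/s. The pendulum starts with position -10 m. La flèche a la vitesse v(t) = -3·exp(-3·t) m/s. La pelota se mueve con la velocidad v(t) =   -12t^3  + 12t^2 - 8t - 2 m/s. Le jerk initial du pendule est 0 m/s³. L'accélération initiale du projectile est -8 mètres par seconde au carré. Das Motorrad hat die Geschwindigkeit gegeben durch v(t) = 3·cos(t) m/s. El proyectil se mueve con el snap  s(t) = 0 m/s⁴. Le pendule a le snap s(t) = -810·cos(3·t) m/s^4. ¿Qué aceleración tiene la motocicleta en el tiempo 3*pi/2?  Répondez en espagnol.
Partiendo de la velocidad v(t) = 3·cos(t), tomamos 1 derivada. Derivando la velocidad, obtenemos la aceleración: a(t) = -3·sin(t). De la ecuación de la aceleración a(t) = -3·sin(t), sustituimos t = 3*pi/2 para obtener a = 3.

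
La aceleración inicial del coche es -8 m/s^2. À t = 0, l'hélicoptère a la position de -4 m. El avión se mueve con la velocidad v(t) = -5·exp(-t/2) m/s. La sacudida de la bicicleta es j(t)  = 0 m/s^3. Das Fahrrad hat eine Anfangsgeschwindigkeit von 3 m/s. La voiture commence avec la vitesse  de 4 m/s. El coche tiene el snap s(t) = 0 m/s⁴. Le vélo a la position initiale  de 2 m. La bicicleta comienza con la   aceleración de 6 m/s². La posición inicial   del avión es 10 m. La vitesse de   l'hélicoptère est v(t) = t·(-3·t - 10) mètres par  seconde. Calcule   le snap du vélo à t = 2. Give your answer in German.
Ausgehend von dem Ruck j(t) = 0, nehmen wir 1 Ableitung. Die Ableitung von dem Ruck ergibt den Snap: s(t) = 0. Mit s(t) = 0 und Einsetzen von t = 2, finden wir s = 0.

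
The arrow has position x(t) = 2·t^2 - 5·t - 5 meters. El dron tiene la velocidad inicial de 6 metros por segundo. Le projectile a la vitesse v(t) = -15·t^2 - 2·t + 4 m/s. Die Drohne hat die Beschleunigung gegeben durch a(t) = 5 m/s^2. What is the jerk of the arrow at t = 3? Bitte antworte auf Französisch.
En partant de la position x(t) = 2·t^2 - 5·t - 5, nous prenons 3 dérivées. La dérivée de la position donne la vitesse: v(t) = 4·t - 5. En dérivant la vitesse, nous obtenons l'accélération: a(t) = 4. La dérivée de l'accélération donne le jerk: j(t) = 0. En utilisant j(t) = 0 et en substituant t = 3, nous trouvons j = 0.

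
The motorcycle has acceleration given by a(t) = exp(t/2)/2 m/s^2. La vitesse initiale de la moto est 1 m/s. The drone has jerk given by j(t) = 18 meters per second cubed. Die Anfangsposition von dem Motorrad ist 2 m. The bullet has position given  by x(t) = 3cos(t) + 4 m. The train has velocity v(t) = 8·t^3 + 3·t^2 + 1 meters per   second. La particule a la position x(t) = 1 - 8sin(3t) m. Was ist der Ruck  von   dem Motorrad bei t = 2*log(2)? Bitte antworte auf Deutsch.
Um dies zu lösen, müssen wir 1 Ableitung unserer Gleichung für die Beschleunigung a(t) = exp(t/2)/2 nehmen. Mit d/dt von a(t) finden wir j(t) = exp(t/2)/4. Wir haben den Ruck j(t) = exp(t/2)/4. Durch Einsetzen von t = 2*log(2): j(2*log(2)) = 1/2.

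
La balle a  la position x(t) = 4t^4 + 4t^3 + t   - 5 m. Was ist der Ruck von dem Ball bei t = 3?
Ausgehend von der Position x(t) = 4·t^4 + 4·t^3 + t - 5, nehmen wir 3 Ableitungen. Die Ableitung von der Position ergibt die Geschwindigkeit: v(t) = 16·t^3 + 12·t^2 + 1. Mit d/dt von v(t) finden wir a(t) = 48·t^2 + 24·t. Die Ableitung von der Beschleunigung ergibt den Ruck: j(t) = 96·t + 24. Mit j(t) = 96·t + 24 und Einsetzen von t = 3, finden wir j = 312.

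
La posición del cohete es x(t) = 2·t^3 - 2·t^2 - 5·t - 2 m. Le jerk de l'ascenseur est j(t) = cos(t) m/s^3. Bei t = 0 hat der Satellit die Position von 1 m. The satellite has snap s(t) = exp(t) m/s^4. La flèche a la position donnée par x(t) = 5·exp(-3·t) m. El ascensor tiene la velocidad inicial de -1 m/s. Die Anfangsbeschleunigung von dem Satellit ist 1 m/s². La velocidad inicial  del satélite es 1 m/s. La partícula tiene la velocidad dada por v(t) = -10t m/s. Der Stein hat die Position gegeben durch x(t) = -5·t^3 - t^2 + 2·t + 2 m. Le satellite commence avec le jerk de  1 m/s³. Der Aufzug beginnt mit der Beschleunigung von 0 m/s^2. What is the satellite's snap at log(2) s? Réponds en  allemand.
Wir haben den Snap s(t) = exp(t). Durch Einsetzen von t = log(2): s(log(2)) = 2.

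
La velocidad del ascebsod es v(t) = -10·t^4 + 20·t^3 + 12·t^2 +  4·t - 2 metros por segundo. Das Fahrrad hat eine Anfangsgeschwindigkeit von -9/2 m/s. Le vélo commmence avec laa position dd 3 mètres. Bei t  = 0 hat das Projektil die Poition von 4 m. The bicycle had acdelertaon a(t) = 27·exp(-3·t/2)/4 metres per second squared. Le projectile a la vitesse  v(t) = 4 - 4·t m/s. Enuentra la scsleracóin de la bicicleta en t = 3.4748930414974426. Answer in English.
Using a(t) = 27·exp(-3·t/2)/4 and substituting t = 3.4748930414974426, we find a = 0.0367801472101936.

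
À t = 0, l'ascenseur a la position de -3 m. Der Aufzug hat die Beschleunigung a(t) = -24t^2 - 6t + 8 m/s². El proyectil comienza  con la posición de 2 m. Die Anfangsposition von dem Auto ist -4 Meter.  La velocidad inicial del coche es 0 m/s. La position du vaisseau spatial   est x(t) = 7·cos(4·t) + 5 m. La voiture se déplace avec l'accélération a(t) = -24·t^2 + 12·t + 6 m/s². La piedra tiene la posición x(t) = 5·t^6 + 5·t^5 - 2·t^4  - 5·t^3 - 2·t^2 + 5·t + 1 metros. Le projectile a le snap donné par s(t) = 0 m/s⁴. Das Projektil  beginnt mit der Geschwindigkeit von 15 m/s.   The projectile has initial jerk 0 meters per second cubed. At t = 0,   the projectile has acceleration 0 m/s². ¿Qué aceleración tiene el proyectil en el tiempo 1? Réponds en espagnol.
Para resolver esto, necesitamos tomar 2 antiderivadas de nuestra ecuación del snap s(t) = 0. La antiderivada del snap es la sacudida. Usando j(0) = 0, obtenemos j(t) = 0. Tomando ∫j(t)dt y aplicando a(0) = 0, encontramos a(t) = 0. Usando a(t) = 0 y sustituyendo t = 1, encontramos a = 0.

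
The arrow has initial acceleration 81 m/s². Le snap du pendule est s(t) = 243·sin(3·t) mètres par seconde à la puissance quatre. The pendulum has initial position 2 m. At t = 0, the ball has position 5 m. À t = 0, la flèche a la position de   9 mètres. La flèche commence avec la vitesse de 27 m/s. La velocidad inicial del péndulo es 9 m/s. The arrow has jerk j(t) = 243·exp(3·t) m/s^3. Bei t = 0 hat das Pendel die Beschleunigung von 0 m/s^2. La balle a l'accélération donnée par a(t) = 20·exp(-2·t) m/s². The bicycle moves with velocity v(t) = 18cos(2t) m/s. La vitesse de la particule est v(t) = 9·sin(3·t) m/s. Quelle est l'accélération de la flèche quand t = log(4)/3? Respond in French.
En partant du jerk j(t) = 243·exp(3·t), nous prenons 1 primitive. L'intégrale du jerk, avec a(0) = 81, donne l'accélération: a(t) = 81·exp(3·t). En utilisant a(t) = 81·exp(3·t) et en substituant t = log(4)/3, nous trouvons a = 324.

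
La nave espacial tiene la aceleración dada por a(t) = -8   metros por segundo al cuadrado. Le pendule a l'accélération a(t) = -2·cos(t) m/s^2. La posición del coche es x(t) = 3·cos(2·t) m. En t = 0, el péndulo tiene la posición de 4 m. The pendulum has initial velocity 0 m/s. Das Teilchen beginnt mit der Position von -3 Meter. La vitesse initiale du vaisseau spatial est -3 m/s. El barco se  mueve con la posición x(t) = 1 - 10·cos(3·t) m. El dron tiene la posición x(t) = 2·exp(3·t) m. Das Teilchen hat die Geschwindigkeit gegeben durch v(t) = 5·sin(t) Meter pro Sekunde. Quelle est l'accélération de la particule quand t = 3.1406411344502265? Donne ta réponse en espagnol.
Partiendo de la velocidad v(t) = 5·sin(t), tomamos 1 derivada. Derivando la velocidad, obtenemos la aceleración: a(t) = 5·cos(t). De la ecuación de la aceleración a(t) = 5·cos(t), sustituimos t = 3.1406411344502265 para obtener a = -4.99999773652849.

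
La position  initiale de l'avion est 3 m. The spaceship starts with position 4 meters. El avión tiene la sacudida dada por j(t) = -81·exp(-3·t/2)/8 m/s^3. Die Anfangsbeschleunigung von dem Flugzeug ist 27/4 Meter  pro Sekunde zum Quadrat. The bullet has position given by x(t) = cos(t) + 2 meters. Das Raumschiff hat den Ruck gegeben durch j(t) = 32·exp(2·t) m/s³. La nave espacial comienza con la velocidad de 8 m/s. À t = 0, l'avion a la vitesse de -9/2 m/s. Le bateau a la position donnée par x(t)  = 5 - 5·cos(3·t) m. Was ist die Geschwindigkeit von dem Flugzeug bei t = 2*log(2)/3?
Ausgehend von dem Ruck j(t) = -81·exp(-3·t/2)/8, nehmen wir 2 Stammfunktionen. Durch Integration von dem Ruck und Verwendung der Anfangsbedingung a(0) = 27/4, erhalten wir a(t) = 27·exp(-3·t/2)/4. Mit ∫a(t)dt und Anwendung von v(0) = -9/2, finden wir v(t) = -9·exp(-3·t/2)/2. Mit v(t) = -9·exp(-3·t/2)/2 und Einsetzen von t = 2*log(2)/3, finden wir v = -9/4.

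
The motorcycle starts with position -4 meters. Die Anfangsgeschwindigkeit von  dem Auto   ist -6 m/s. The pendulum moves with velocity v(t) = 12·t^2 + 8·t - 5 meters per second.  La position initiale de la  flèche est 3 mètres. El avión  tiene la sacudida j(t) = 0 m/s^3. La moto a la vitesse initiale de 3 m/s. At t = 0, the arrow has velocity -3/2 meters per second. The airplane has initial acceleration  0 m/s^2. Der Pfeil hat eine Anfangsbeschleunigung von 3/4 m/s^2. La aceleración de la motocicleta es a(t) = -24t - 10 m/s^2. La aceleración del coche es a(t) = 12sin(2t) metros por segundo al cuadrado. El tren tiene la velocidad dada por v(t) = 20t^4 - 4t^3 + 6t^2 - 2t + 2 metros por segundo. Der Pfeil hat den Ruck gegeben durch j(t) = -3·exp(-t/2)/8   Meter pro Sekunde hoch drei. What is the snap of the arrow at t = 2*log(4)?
To solve this, we need to take 1 derivative of our jerk equation j(t) = -3·exp(-t/2)/8. Taking d/dt of j(t), we find s(t) = 3·exp(-t/2)/16. Using s(t) = 3·exp(-t/2)/16 and substituting t = 2*log(4), we find s = 3/64.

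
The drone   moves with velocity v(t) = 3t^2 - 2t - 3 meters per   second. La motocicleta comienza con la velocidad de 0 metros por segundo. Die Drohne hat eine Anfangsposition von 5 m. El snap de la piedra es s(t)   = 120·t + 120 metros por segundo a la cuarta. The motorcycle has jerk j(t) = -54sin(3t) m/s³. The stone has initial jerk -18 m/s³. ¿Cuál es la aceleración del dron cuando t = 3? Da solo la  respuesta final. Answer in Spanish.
En t = 3, a = 16.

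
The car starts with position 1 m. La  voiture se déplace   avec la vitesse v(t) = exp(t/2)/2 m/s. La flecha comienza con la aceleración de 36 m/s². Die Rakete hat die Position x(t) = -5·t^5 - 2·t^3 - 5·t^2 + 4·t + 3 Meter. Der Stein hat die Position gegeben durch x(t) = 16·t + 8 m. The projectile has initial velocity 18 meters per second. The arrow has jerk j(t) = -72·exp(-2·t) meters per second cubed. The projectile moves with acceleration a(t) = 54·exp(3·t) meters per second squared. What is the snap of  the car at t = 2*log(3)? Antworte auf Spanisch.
Debemos derivar nuestra ecuación de la velocidad v(t) = exp(t/2)/2 3 veces. La derivada de la velocidad da la aceleración: a(t) = exp(t/2)/4. Derivando la aceleración, obtenemos la sacudida: j(t) = exp(t/2)/8. Tomando d/dt de j(t), encontramos s(t) = exp(t/2)/16. Usando s(t) = exp(t/2)/16 y sustituyendo t = 2*log(3), encontramos s = 3/16.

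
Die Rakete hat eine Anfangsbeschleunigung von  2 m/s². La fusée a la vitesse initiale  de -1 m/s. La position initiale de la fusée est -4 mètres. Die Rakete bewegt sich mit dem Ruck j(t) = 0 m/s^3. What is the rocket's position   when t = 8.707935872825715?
Starting from jerk j(t) = 0, we take 3 antiderivatives. Finding the integral of j(t) and using a(0) = 2: a(t) = 2. The antiderivative of acceleration, with v(0) = -1, gives velocity: v(t) = 2·t - 1. The antiderivative of velocity is position. Using x(0) = -4, we get x(t) = t^2 - t - 4. Using x(t) = t^2 - t - 4 and substituting t = 8.707935872825715, we find x = 63.1202112924192.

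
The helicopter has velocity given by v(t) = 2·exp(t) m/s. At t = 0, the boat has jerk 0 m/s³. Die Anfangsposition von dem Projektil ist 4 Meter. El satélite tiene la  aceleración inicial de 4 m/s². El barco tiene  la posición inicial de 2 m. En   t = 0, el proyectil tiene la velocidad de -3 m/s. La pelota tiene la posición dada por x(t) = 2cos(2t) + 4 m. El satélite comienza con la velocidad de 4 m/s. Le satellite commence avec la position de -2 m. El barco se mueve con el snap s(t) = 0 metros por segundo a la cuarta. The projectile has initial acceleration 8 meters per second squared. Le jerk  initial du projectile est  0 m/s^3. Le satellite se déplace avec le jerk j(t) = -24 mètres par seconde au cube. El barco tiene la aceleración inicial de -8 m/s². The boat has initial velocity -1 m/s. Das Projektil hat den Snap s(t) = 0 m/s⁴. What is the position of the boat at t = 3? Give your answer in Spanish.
Partiendo del snap s(t) = 0, tomamos 4 antiderivadas. Integrando el snap y usando la condición inicial j(0) = 0, obtenemos j(t) = 0. La antiderivada de la sacudida, con a(0) = -8, da la aceleración: a(t) = -8. Integrando la aceleración y usando la condición inicial v(0) = -1, obtenemos v(t) = -8·t - 1. Tomando ∫v(t)dt y aplicando x(0) = 2, encontramos x(t) = -4·t^2 - t + 2. De la ecuación de la posición x(t) = -4·t^2 - t + 2, sustituimos t = 3 para obtener x = -37.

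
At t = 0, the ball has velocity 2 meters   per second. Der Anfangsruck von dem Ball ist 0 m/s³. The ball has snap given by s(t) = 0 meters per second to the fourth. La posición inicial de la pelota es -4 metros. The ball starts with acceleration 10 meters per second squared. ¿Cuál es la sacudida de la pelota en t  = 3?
Necesitamos integrar nuestra ecuación del snap s(t) = 0 1 vez. Tomando ∫s(t)dt y aplicando j(0) = 0, encontramos j(t) = 0. De la ecuación de la sacudida j(t) = 0, sustituimos t = 3 para obtener j = 0.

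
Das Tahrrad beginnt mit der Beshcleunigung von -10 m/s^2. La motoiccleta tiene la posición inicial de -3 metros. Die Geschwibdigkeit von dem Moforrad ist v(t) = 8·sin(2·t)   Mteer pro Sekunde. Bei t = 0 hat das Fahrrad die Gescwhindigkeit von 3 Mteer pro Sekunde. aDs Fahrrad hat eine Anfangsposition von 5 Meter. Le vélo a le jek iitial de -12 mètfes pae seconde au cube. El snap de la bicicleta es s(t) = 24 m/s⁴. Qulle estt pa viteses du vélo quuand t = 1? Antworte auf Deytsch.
Wir müssen unsere Gleichung für den Snap s(t) = 24 3-mal integrieren. Die Stammfunktion von dem Snap ist der Ruck. Mit j(0) = -12 erhalten wir j(t) = 24·t - 12. Die Stammfunktion von dem Ruck, mit a(0) = -10, ergibt die Beschleunigung: a(t) = 12·t^2 - 12·t - 10. Durch Integration von der Beschleunigung und Verwendung der Anfangsbedingung v(0) = 3, erhalten wir v(t) = 4·t^3 - 6·t^2 - 10·t + 3. Wir haben die Geschwindigkeit v(t) = 4·t^3 - 6·t^2 - 10·t + 3. Durch Einsetzen von t = 1: v(1) = -9.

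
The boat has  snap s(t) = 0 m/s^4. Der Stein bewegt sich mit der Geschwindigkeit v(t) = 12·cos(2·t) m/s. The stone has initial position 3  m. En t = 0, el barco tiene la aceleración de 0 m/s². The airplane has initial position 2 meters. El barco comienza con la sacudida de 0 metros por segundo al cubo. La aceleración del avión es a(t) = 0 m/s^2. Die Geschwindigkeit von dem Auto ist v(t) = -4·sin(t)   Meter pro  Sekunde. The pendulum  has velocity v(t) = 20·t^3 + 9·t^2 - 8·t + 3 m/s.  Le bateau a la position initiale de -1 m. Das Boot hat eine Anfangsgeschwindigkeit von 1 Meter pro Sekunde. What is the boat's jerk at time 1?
We need to integrate our snap equation s(t) = 0 1 time. Finding the integral of s(t) and using j(0) = 0: j(t) = 0. Using j(t) = 0 and substituting t = 1, we find j = 0.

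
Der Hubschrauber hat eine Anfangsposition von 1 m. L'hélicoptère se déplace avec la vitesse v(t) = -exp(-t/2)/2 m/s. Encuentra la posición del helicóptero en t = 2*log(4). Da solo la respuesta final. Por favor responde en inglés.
The answer is 1/4.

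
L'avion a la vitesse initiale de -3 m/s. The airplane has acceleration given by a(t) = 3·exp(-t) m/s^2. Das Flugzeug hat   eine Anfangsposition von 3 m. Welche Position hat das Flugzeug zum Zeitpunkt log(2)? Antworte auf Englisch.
Starting from acceleration a(t) = 3·exp(-t), we take 2 antiderivatives. Taking ∫a(t)dt and applying v(0) = -3, we find v(t) = -3·exp(-t). Finding the antiderivative of v(t) and using x(0) = 3: x(t) = 3·exp(-t). Using x(t) = 3·exp(-t) and substituting t = log(2), we find x = 3/2.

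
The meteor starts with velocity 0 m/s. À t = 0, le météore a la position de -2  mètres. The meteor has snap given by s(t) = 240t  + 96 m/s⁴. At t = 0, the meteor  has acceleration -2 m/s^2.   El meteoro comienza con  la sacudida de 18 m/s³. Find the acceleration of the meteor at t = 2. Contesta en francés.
Nous devons trouver la primitive de notre équation du snap s(t) = 240·t + 96 2 fois. L'intégrale du snap est le jerk. En utilisant j(0) = 18, nous obtenons j(t) = 120·t^2 + 96·t + 18. L'intégrale du jerk, avec a(0) = -2, donne l'accélération: a(t) = 40·t^3 + 48·t^2 + 18·t - 2. En utilisant a(t) = 40·t^3 + 48·t^2 + 18·t - 2 et en substituant t = 2, nous trouvons a = 546.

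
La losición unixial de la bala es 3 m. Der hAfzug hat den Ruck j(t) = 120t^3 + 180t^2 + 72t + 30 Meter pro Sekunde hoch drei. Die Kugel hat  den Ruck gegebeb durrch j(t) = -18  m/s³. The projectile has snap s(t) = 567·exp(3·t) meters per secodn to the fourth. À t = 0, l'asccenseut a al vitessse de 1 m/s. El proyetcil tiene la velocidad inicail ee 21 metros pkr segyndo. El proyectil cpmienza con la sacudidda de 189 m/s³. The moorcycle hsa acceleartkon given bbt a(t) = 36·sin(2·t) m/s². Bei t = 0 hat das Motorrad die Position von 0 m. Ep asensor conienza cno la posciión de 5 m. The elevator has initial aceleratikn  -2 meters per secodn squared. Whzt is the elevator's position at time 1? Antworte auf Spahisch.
Necesitamos integrar nuestra ecuación de la sacudida j(t) = 120·t^3 + 180·t^2 + 72·t + 30 3 veces. Tomando ∫j(t)dt y aplicando a(0) = -2, encontramos a(t) = 30·t^4 + 60·t^3 + 36·t^2 + 30·t - 2. Integrando la aceleración y usando la condición inicial v(0) = 1, obtenemos v(t) = 6·t^5 + 15·t^4 + 12·t^3 + 15·t^2 - 2·t + 1. La integral de la velocidad es la posición. Usando x(0) = 5, obtenemos x(t) = t^6 + 3·t^5 + 3·t^4 + 5·t^3 - t^2 + t + 5. Usando x(t) = t^6 + 3·t^5 + 3·t^4 + 5·t^3 - t^2 + t + 5 y sustituyendo t = 1, encontramos x = 17.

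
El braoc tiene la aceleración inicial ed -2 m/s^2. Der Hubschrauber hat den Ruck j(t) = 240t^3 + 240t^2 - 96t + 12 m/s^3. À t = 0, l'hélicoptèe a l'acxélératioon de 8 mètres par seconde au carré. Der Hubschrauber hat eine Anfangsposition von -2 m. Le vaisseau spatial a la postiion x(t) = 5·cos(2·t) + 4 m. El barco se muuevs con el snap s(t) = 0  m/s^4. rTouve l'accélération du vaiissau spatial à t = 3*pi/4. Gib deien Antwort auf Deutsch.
Um dies zu lösen, müssen wir 2 Ableitungen unserer Gleichung für die Position x(t) = 5·cos(2·t) + 4 nehmen. Durch Ableiten von der Position erhalten wir die Geschwindigkeit: v(t) = -10·sin(2·t). Die Ableitung von der Geschwindigkeit ergibt die Beschleunigung: a(t) = -20·cos(2·t). Aus der Gleichung für die Beschleunigung a(t) = -20·cos(2·t), setzen wir t = 3*pi/4 ein und erhalten a = 0.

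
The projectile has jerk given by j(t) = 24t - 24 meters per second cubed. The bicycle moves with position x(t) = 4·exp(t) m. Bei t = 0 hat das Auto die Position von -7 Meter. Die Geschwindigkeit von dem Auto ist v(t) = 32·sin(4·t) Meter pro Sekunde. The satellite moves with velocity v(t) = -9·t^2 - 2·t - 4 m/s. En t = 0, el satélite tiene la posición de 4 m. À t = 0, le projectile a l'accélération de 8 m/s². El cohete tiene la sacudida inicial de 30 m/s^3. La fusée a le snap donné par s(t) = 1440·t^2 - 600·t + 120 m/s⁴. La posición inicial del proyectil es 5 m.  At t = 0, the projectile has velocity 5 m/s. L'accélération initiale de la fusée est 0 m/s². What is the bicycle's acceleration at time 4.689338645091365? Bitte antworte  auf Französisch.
Nous devons dériver notre équation de la position x(t) = 4·exp(t) 2 fois. En dérivant la position, nous obtenons la vitesse: v(t) = 4·exp(t). En dérivant la vitesse, nous obtenons l'accélération: a(t) = 4·exp(t). De l'équation de l'accélération a(t) = 4·exp(t), nous substituons t = 4.689338645091365 pour obtenir a = 435.124852092184.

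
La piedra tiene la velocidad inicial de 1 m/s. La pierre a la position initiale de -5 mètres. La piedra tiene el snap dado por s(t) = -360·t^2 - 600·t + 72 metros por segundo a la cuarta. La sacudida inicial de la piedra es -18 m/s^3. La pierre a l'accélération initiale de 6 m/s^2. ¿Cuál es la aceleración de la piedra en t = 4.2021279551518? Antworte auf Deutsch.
Wir müssen das Integral unserer Gleichung für den Snap s(t) = -360·t^2 - 600·t + 72 2-mal finden. Die Stammfunktion von dem Snap ist der Ruck. Mit j(0) = -18 erhalten wir j(t) = -120·t^3 - 300·t^2 + 72·t - 18. Die Stammfunktion von dem Ruck, mit a(0) = 6, ergibt die Beschleunigung: a(t) = -30·t^4 - 100·t^3 + 36·t^2 - 18·t + 6. Aus der Gleichung für die Beschleunigung a(t) = -30·t^4 - 100·t^3 + 36·t^2 - 18·t + 6, setzen wir t = 4.2021279551518 ein und erhalten a = -16208.0425874204.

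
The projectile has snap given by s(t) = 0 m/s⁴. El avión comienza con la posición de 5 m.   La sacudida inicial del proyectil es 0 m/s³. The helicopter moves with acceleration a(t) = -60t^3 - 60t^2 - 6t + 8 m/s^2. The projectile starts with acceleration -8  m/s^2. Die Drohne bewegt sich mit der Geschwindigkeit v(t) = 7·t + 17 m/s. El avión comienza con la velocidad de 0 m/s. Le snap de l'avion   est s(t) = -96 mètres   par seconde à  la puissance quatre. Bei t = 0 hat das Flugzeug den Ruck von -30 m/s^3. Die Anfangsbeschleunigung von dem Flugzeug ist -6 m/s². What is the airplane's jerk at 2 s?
We need to integrate our snap equation s(t) = -96 1 time. Taking ∫s(t)dt and applying j(0) = -30, we find j(t) = -96·t - 30. We have jerk j(t) = -96·t - 30. Substituting t = 2: j(2) = -222.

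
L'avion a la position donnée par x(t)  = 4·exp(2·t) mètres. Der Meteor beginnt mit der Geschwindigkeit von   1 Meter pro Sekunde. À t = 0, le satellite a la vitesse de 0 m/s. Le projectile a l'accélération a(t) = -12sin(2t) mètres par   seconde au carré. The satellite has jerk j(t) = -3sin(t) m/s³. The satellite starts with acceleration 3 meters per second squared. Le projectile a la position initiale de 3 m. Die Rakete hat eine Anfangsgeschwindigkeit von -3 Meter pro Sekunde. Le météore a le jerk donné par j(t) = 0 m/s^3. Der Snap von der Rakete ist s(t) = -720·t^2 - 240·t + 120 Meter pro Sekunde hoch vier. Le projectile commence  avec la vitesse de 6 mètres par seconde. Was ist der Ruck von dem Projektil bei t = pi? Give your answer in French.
En partant de l'accélération a(t) = -12·sin(2·t), nous prenons 1 dérivée. La dérivée de l'accélération donne le jerk: j(t) = -24·cos(2·t). En utilisant j(t) = -24·cos(2·t) et en substituant t = pi, nous trouvons j = -24.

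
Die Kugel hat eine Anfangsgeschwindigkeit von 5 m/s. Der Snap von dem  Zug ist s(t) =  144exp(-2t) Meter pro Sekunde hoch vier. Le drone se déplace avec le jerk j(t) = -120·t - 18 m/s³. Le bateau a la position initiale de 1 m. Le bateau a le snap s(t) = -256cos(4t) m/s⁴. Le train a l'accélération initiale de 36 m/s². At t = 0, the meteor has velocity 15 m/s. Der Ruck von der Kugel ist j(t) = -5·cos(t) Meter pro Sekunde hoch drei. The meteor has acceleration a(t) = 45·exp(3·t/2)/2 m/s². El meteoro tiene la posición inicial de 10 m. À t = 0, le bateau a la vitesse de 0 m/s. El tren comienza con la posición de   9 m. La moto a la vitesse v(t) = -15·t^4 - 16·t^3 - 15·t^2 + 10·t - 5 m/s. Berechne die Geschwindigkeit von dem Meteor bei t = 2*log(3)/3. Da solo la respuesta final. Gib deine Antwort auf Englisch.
At t = 2*log(3)/3, v = 45.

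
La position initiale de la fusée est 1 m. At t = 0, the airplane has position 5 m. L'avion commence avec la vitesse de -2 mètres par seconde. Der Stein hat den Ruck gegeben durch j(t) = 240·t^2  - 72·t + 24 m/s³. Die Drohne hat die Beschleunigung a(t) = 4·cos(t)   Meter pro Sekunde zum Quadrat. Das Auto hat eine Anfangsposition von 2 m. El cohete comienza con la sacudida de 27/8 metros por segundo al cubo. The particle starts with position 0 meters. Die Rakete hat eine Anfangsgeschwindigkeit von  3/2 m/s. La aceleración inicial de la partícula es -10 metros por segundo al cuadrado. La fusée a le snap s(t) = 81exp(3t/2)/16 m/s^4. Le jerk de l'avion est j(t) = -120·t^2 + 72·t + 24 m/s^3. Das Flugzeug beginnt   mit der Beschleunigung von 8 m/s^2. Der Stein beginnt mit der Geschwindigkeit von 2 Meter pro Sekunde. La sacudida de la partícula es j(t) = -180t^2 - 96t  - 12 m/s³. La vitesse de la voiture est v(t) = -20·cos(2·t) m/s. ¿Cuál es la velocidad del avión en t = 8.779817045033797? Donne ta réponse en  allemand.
Um dies zu lösen, müssen wir 2 Stammfunktionen unserer Gleichung für den Ruck j(t) = -120·t^2 + 72·t + 24 finden. Die Stammfunktion von dem Ruck, mit a(0) = 8, ergibt die Beschleunigung: a(t) = -40·t^3 + 36·t^2 + 24·t + 8. Mit ∫a(t)dt und Anwendung von v(0) = -2, finden wir v(t) = -10·t^4 + 12·t^3 + 12·t^2 + 8·t - 2. Wir haben die Geschwindigkeit v(t) = -10·t^4 + 12·t^3 + 12·t^2 + 8·t - 2. Durch Einsetzen von t = 8.779817045033797: v(8.779817045033797) = -50306.4741933367.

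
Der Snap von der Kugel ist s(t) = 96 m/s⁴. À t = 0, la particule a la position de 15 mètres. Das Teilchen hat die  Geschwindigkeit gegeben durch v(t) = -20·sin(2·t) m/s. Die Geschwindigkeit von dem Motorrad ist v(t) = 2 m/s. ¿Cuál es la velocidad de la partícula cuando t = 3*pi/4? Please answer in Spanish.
Tenemos la velocidad v(t) = -20·sin(2·t). Sustituyendo t = 3*pi/4: v(3*pi/4) = 20.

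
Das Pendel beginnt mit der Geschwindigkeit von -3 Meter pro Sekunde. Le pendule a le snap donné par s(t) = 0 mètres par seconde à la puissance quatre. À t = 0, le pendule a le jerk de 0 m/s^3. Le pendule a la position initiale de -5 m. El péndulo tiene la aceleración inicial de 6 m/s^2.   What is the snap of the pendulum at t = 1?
Using s(t) = 0 and substituting t = 1, we find s = 0.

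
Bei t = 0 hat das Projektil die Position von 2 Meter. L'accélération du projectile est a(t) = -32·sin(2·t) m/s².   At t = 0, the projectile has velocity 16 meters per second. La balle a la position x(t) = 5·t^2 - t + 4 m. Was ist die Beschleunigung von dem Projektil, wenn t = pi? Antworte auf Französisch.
En utilisant a(t) = -32·sin(2·t) et en substituant t = pi, nous trouvons a = 0.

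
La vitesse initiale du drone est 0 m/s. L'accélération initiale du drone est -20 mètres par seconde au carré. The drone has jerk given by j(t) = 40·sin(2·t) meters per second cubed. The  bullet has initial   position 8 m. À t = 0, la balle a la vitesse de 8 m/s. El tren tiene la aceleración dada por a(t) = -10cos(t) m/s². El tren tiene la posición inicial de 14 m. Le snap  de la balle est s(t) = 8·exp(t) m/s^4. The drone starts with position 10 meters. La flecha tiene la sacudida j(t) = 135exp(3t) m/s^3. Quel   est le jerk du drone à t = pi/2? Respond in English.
Using j(t) = 40·sin(2·t) and substituting t = pi/2, we find j = 0.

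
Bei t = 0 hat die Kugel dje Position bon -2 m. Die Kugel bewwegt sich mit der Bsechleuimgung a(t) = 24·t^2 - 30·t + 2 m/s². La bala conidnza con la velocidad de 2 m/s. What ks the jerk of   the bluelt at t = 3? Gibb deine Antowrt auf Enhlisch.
We must differentiate our acceleration equation a(t) = 24·t^2 - 30·t + 2 1 time. Differentiating acceleration, we get jerk: j(t) = 48·t - 30. From the given jerk equation j(t) = 48·t - 30, we substitute t = 3 to get j = 114.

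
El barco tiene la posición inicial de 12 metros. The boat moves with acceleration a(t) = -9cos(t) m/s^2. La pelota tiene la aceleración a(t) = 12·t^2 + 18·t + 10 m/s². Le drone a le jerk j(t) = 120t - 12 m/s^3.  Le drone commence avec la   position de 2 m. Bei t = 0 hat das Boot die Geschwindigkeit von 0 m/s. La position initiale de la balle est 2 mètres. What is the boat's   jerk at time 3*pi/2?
Starting from acceleration a(t) = -9·cos(t), we take 1 derivative. Taking d/dt of a(t), we find j(t) = 9·sin(t). From the given jerk equation j(t) = 9·sin(t), we substitute t = 3*pi/2 to get j = -9.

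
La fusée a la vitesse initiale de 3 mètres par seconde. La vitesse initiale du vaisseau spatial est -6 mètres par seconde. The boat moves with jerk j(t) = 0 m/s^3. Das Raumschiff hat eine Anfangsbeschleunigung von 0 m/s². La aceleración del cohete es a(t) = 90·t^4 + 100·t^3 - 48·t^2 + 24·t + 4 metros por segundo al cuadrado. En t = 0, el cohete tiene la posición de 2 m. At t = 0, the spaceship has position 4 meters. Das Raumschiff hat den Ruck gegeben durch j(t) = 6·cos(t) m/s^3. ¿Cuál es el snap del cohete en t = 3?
Partiendo de la aceleración a(t) = 90·t^4 + 100·t^3 - 48·t^2 + 24·t + 4, tomamos 2 derivadas. Derivando la aceleración, obtenemos la sacudida: j(t) = 360·t^3 + 300·t^2 - 96·t + 24. Tomando d/dt de j(t), encontramos s(t) = 1080·t^2 + 600·t - 96. Tenemos el snap s(t) = 1080·t^2 + 600·t - 96. Sustituyendo t = 3: s(3) = 11424.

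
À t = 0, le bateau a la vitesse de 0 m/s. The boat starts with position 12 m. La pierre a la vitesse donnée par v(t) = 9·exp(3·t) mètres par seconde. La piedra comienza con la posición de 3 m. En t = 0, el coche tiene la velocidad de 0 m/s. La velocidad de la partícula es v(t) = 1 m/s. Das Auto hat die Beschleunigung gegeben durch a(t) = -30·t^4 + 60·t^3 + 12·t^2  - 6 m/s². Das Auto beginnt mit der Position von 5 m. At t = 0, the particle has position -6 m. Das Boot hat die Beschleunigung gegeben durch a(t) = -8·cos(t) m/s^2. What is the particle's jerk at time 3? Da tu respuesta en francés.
En partant de la vitesse v(t) = 1, nous prenons 2 dérivées. En dérivant la vitesse, nous obtenons l'accélération: a(t) = 0. En dérivant l'accélération, nous obtenons le jerk: j(t) = 0. En utilisant j(t) = 0 et en substituant t = 3, nous trouvons j = 0.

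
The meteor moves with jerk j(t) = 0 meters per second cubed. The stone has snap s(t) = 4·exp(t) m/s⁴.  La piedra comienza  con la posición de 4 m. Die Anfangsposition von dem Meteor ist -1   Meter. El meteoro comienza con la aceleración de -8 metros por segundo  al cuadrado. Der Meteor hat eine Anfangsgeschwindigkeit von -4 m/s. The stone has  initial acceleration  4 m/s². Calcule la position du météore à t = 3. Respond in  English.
We must find the antiderivative of our jerk equation j(t) = 0 3 times. The integral of jerk is acceleration. Using a(0) = -8, we get a(t) = -8. Finding the integral of a(t) and using v(0) = -4: v(t) = -8·t - 4. Taking ∫v(t)dt and applying x(0) = -1, we find x(t) = -4·t^2 - 4·t - 1. From the given position equation x(t) = -4·t^2 - 4·t - 1, we substitute t = 3 to get x = -49.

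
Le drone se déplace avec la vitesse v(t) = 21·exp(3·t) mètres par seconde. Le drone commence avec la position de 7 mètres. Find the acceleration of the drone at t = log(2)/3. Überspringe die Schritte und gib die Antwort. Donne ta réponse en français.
a(log(2)/3) = 126.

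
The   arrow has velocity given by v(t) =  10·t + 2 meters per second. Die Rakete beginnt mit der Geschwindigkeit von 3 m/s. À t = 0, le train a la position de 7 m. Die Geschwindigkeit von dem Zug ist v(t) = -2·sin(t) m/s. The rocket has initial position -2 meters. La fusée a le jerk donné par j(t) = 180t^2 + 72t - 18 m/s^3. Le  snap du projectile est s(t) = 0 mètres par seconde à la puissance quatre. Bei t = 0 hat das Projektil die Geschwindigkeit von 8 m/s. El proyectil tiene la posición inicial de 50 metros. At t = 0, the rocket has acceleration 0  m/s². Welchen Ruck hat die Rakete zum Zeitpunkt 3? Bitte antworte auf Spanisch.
Tenemos la sacudida j(t) = 180·t^2 + 72·t - 18. Sustituyendo t = 3: j(3) = 1818.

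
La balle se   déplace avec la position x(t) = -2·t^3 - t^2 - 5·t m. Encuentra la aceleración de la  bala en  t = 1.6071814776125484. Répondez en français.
Nous devons dériver notre équation de la position x(t) = -2·t^3 - t^2 - 5·t 2 fois. En dérivant la position, nous obtenons la vitesse: v(t) = -6·t^2 - 2·t - 5. La dérivée de la vitesse donne l'accélération: a(t) = -12·t - 2. En utilisant a(t) = -12·t - 2 et en substituant t = 1.6071814776125484, nous trouvons a = -21.2861777313506.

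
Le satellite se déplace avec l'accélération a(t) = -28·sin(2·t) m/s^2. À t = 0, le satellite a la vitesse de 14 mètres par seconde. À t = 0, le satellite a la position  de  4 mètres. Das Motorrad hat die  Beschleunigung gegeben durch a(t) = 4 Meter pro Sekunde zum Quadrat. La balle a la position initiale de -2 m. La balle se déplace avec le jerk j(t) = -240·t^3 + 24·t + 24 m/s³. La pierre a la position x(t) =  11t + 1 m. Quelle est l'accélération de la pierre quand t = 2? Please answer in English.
We must differentiate our position equation x(t) = 11·t + 1 2 times. The derivative of position gives velocity: v(t) = 11. The derivative of velocity gives acceleration: a(t) = 0. From the given acceleration equation a(t) = 0, we substitute t = 2 to get a = 0.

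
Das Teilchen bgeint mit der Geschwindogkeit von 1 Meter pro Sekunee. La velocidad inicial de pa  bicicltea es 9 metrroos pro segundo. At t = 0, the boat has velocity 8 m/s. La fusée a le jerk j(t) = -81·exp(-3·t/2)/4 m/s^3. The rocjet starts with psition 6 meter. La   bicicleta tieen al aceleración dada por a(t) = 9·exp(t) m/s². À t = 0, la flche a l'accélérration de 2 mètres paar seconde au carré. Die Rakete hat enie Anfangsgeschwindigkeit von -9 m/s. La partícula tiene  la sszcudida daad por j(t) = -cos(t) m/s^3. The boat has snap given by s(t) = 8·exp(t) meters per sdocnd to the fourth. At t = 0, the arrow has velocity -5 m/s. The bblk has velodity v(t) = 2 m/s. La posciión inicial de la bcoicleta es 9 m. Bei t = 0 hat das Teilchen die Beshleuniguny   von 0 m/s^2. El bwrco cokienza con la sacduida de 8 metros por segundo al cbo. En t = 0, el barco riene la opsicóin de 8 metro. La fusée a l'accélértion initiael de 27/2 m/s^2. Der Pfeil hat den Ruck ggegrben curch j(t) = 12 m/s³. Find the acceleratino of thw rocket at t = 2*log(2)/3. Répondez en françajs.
Nous devons trouver la primitive de notre équation du jerk j(t) = -81·exp(-3·t/2)/4 1 fois. La primitive du jerk est l'accélération. En utilisant a(0) = 27/2, nous obtenons a(t) = 27·exp(-3·t/2)/2. En utilisant a(t) = 27·exp(-3·t/2)/2 et en substituant t = 2*log(2)/3, nous trouvons a = 27/4.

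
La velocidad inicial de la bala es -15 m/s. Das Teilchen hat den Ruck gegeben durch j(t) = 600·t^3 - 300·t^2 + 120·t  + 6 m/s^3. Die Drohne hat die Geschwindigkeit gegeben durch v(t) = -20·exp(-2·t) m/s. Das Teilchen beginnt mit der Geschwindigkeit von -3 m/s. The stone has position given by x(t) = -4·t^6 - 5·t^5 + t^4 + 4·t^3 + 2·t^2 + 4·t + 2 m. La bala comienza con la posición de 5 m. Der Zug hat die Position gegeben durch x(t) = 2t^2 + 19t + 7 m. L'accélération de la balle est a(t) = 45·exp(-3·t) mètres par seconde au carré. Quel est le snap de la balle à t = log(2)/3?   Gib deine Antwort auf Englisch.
We must differentiate our acceleration equation a(t) = 45·exp(-3·t) 2 times. Taking d/dt of a(t), we find j(t) = -135·exp(-3·t). Taking d/dt of j(t), we find s(t) = 405·exp(-3·t). Using s(t) = 405·exp(-3·t) and substituting t = log(2)/3, we find s = 405/2.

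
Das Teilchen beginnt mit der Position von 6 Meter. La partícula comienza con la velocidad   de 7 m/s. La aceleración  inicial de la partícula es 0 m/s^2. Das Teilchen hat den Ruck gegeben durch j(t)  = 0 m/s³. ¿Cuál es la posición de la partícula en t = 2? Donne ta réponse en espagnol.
Debemos encontrar la antiderivada de nuestra ecuación de la sacudida j(t) = 0 3 veces. Integrando la sacudida y usando la condición inicial a(0) = 0, obtenemos a(t) = 0. Integrando la aceleración y usando la condición inicial v(0) = 7, obtenemos v(t) = 7. Integrando la velocidad y usando la condición inicial x(0) = 6, obtenemos x(t) = 7·t + 6. Tenemos la posición x(t) = 7·t + 6. Sustituyendo t = 2: x(2) = 20.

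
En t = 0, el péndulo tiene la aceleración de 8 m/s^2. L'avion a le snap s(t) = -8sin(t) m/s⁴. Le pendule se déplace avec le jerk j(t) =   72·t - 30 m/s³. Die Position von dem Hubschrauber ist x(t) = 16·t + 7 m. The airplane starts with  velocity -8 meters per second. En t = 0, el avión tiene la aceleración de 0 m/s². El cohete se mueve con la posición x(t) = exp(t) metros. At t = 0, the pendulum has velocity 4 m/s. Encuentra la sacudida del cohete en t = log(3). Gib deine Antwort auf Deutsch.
Wir müssen unsere Gleichung für die Position x(t) = exp(t) 3-mal ableiten. Durch Ableiten von der Position erhalten wir die Geschwindigkeit: v(t) = exp(t). Die Ableitung von der Geschwindigkeit ergibt die Beschleunigung: a(t) = exp(t). Durch Ableiten von der Beschleunigung erhalten wir den Ruck: j(t) = exp(t). Wir haben den Ruck j(t) = exp(t). Durch Einsetzen von t = log(3): j(log(3)) = 3.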